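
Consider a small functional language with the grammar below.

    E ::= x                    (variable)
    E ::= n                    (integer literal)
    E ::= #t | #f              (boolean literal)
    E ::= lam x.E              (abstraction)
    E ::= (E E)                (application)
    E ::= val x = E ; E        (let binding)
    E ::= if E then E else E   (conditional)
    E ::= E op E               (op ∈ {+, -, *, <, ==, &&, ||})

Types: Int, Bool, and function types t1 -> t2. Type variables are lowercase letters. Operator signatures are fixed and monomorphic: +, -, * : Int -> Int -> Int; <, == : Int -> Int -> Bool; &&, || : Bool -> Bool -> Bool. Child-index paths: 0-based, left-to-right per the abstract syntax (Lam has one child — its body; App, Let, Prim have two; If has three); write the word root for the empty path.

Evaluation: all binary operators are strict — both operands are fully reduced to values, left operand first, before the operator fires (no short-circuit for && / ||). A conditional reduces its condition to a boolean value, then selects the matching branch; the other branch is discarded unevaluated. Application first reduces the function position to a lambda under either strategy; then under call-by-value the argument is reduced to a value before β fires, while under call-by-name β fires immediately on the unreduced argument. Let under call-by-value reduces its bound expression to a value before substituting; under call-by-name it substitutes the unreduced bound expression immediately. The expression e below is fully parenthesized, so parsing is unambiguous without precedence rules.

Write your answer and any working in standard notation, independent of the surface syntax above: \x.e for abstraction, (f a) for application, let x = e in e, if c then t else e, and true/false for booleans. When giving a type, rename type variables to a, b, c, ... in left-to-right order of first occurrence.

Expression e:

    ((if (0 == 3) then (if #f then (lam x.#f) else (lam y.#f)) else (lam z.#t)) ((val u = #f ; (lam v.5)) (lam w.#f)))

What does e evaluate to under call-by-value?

Trace:
step 0: ((if (0 == 3) then (if false then (\x.false) else (\y.false)) else (\z.true)) ((let u = false in (\v.5)) (\w.false)))
step 1: [delta@0.0] ((if false then (if false then (\x.false) else (\y.false)) else (\z.true)) ((let u = false in (\v.5)) (\w.false)))
step 2: [if@0] ((\z.true) ((let u = false in (\v.5)) (\w.false)))
step 3: [let@1.0] ((\z.true) ((\v.5) (\w.false)))
step 4: [beta@1] ((\z.true) 5)
step 5: [beta@root] true

Answer: true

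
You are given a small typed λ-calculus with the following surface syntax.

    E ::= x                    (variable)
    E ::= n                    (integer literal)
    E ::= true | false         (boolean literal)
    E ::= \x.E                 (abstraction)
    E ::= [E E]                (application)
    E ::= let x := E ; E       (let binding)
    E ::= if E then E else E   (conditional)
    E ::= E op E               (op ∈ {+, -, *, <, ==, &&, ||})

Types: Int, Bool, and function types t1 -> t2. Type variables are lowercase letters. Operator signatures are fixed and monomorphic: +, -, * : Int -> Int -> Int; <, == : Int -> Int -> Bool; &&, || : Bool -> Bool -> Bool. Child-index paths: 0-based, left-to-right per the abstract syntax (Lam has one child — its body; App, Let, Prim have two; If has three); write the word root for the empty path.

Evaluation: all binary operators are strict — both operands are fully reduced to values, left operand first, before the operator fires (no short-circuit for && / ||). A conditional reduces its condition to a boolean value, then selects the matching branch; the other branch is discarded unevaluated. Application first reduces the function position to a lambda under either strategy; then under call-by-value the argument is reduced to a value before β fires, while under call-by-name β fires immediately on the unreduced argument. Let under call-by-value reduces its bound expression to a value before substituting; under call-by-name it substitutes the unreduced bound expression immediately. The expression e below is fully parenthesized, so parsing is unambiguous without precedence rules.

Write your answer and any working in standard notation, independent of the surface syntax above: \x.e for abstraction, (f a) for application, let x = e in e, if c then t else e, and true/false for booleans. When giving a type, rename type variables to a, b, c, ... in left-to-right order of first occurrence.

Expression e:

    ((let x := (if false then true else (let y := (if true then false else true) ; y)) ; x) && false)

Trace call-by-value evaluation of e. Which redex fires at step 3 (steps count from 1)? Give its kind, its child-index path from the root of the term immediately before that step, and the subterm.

Answer: let at 0.0 : (let y = false in y)

Trace:
step 0: ((let x = (if false then true else (let y = (if true then false else true) in y)) in x) && false)
step 1: [if@0.0] ((let x = (let y = (if true then false else true) in y) in x) && false)
step 2: [if@0.0.0] ((let x = (let y = false in y) in x) && false)
step 3: [let@0.0] ((let x = false in x) && false)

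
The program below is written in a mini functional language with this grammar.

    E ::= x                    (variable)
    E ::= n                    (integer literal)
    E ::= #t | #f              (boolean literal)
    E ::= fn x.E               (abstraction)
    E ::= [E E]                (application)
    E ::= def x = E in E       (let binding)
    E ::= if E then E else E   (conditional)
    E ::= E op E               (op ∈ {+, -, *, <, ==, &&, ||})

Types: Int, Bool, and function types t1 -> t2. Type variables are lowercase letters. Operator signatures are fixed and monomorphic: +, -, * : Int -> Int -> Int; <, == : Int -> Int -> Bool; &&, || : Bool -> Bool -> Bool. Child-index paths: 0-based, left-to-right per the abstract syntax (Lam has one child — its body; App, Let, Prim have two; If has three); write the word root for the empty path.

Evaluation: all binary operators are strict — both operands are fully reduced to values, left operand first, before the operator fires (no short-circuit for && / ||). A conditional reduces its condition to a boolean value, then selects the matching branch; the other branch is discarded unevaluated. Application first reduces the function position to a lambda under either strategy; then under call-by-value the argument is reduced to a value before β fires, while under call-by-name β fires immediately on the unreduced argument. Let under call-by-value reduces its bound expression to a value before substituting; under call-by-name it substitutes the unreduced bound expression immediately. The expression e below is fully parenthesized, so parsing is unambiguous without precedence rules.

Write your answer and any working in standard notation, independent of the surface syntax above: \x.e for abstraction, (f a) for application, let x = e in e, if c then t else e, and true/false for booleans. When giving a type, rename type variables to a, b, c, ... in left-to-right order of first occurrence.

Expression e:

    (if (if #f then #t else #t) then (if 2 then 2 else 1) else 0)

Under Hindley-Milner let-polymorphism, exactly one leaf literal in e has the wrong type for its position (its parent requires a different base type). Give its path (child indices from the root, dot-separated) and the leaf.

Derivation:
  unify Bool ~ Bool
  unify Bool ~ Bool
  unify Bool ~ Bool
  unify Int ~ Bool
  FAIL: mismatch Int ~ Bool

Answer: 1.0 : 2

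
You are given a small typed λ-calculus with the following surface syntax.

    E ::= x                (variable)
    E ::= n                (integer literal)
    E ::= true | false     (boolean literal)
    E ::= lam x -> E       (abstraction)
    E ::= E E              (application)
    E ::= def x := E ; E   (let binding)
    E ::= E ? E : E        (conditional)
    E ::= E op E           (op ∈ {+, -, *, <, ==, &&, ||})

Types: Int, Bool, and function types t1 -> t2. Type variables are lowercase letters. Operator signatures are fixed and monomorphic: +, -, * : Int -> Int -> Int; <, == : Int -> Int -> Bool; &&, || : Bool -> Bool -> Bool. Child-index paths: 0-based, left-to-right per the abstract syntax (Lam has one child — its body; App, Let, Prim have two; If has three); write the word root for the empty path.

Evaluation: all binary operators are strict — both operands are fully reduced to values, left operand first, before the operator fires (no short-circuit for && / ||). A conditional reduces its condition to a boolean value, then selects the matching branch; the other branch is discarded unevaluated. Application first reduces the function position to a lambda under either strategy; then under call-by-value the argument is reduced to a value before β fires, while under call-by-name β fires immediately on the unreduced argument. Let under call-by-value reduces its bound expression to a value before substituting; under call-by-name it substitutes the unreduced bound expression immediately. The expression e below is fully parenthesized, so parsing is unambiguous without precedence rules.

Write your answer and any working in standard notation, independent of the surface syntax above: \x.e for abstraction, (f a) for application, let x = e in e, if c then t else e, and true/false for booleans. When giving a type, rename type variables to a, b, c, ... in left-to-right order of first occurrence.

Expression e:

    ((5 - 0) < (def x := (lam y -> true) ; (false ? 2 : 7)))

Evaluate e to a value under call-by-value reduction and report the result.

Answer: true

Derivation:
step 0: ((5 - 0) < (let x = (\y.true) in (if false then 2 else 7)))
step 1: [delta@0] (5 < (let x = (\y.true) in (if false then 2 else 7)))
step 2: [let@1] (5 < (if false then 2 else 7))
step 3: [if@1] (5 < 7)
step 4: [delta@root] true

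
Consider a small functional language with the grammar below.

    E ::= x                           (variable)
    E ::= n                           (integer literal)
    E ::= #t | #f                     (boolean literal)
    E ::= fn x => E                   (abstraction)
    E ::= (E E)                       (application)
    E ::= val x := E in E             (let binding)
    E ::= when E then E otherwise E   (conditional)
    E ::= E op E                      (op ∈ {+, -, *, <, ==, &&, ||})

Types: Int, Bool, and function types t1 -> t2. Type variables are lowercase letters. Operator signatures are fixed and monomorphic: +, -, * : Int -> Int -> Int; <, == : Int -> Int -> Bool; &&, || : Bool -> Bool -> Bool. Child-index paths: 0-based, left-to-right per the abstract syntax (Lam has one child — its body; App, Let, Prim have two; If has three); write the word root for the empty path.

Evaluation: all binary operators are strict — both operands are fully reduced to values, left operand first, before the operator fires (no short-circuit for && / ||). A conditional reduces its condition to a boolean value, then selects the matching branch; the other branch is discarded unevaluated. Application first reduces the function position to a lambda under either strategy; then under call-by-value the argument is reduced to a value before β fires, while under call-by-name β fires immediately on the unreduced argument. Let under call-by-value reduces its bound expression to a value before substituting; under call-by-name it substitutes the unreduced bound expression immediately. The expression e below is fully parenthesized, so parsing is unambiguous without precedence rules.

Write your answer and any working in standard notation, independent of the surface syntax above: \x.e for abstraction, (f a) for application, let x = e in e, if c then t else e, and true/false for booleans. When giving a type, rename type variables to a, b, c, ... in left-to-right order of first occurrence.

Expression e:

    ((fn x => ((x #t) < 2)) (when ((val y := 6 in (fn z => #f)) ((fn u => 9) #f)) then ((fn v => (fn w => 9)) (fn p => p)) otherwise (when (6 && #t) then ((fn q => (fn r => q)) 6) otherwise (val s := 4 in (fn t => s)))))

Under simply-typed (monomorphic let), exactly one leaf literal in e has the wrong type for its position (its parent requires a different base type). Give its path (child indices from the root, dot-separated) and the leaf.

Working:
x : a
  unify a ~ Bool -> b
_ _ : b
  unify b ~ Int
  unify Int ~ Int
\x._ : (Bool -> Int) -> Bool
let y : Int
\z._ : c -> Bool
\u._ : d -> Int
  unify d -> Int ~ Bool -> e
  unify d ~ Bool
  unify Int ~ e
_ _ : Int
  unify c -> Bool ~ Int -> f
  unify c ~ Int
  unify Bool ~ f
_ _ : Bool
  unify Bool ~ Bool
\w._ : h -> Int
\v._ : g -> h -> Int
p : i
\p._ : i -> i
  unify g -> h -> Int ~ (i -> i) -> j
  unify g ~ i -> i
  unify h -> Int ~ j
_ _ : h -> Int
  unify Int ~ Bool
  FAIL: mismatch Int ~ Bool

Answer: 1.2.0.0 : 6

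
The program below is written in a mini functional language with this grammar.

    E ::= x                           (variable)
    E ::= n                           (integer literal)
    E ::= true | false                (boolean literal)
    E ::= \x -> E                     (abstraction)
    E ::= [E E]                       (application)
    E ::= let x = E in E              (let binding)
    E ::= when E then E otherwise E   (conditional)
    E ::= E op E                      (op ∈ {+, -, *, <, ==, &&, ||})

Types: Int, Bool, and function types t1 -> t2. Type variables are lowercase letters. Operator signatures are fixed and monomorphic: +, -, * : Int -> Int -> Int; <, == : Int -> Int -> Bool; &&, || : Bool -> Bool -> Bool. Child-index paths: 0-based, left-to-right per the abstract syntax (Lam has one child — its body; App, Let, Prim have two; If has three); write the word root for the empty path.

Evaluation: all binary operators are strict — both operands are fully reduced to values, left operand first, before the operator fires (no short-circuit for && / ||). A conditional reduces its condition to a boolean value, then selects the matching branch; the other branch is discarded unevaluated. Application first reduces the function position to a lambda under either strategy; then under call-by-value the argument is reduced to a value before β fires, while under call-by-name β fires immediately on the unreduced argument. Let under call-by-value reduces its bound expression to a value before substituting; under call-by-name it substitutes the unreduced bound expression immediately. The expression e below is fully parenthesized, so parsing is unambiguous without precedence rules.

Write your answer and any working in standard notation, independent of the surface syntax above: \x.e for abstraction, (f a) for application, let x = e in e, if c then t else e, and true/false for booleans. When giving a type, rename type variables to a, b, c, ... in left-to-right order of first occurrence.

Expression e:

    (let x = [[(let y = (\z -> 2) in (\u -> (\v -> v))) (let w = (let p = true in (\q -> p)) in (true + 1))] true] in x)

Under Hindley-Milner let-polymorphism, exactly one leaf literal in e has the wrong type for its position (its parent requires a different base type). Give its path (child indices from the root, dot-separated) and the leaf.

Answer: 0.0.1.1.0 : true

Working:
\z._ : a -> Int
let y : forall. a -> Int
v : c
\v._ : c -> c
\u._ : b -> c -> c
let p : Bool
p : Bool
\q._ : d -> Bool
let w : forall. d -> Bool
  unify Bool ~ Int
  FAIL: mismatch Bool ~ Int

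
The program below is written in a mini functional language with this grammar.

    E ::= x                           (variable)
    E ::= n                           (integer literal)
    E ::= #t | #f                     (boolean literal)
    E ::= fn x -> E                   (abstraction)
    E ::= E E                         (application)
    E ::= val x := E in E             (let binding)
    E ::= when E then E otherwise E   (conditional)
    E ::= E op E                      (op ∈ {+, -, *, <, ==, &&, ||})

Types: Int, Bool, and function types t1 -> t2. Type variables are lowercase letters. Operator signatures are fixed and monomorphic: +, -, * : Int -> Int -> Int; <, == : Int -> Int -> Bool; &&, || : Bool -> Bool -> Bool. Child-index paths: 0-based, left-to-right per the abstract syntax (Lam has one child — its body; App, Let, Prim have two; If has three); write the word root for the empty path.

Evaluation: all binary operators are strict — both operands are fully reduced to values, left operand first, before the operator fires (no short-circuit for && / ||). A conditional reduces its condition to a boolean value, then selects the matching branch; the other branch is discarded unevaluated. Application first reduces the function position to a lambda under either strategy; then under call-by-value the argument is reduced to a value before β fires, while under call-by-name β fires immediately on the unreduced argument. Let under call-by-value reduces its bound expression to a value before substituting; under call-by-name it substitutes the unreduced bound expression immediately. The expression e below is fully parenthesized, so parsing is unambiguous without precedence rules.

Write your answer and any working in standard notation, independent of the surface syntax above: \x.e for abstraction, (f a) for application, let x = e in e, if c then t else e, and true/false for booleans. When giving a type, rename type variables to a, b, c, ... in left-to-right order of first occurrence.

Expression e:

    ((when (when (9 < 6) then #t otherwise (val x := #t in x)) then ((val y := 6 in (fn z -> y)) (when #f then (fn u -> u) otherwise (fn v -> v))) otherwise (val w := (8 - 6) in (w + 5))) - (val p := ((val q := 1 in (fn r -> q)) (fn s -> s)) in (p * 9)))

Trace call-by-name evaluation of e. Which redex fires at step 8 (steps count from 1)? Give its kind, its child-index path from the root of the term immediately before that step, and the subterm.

Answer: let at 1.0.0 : (let q = 1 in (\r.q))

Working:
step 0: ((if (if (9 < 6) then true else (let x = true in x)) then ((let y = 6 in (\z.y)) (if false then (\u.u) else (\v.v))) else (let w = (8 - 6) in (w + 5))) - (let p = ((let q = 1 in (\r.q)) (\s.s)) in (p * 9)))
step 1: [delta@0.0.0] ((if (if false then true else (let x = true in x)) then ((let y = 6 in (\z.y)) (if false then (\u.u) else (\v.v))) else (let w = (8 - 6) in (w + 5))) - (let p = ((let q = 1 in (\r.q)) (\s.s)) in (p * 9)))
step 2: [if@0.0] ((if (let x = true in x) then ((let y = 6 in (\z.y)) (if false then (\u.u) else (\v.v))) else (let w = (8 - 6) in (w + 5))) - (let p = ((let q = 1 in (\r.q)) (\s.s)) in (p * 9)))
step 3: [let@0.0] ((if true then ((let y = 6 in (\z.y)) (if false then (\u.u) else (\v.v))) else (let w = (8 - 6) in (w + 5))) - (let p = ((let q = 1 in (\r.q)) (\s.s)) in (p * 9)))
step 4: [if@0] (((let y = 6 in (\z.y)) (if false then (\u.u) else (\v.v))) - (let p = ((let q = 1 in (\r.q)) (\s.s)) in (p * 9)))
step 5: [let@0.0] (((\z.6) (if false then (\u.u) else (\v.v))) - (let p = ((let q = 1 in (\r.q)) (\s.s)) in (p * 9)))
step 6: [beta@0] (6 - (let p = ((let q = 1 in (\r.q)) (\s.s)) in (p * 9)))
step 7: [let@1] (6 - (((let q = 1 in (\r.q)) (\s.s)) * 9))
step 8: [let@1.0.0] (6 - (((\r.1) (\s.s)) * 9))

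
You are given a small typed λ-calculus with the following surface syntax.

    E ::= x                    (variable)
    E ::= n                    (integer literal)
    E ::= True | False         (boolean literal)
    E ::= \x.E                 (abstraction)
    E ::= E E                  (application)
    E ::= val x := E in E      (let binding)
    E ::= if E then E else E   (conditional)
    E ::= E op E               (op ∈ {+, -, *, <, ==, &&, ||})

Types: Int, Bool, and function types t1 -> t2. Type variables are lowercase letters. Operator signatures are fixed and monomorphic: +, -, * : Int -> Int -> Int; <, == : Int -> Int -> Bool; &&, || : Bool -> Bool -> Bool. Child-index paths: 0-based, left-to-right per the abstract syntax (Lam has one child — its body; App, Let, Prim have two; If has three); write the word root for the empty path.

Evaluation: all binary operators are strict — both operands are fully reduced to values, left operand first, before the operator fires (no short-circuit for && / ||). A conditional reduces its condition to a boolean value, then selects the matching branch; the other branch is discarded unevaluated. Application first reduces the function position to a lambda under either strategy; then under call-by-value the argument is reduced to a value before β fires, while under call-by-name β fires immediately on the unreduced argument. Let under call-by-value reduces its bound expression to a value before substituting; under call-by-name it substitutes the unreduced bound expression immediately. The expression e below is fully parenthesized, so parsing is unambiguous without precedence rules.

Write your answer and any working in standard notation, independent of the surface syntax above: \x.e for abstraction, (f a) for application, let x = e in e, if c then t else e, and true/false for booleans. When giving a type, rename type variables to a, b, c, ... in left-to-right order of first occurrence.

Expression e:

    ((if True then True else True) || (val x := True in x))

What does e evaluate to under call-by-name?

Working:
step 0: ((if true then true else true) || (let x = true in x))
step 1: [if@0] (true || (let x = true in x))
step 2: [let@1] (true || true)
step 3: [delta@root] true

Answer: true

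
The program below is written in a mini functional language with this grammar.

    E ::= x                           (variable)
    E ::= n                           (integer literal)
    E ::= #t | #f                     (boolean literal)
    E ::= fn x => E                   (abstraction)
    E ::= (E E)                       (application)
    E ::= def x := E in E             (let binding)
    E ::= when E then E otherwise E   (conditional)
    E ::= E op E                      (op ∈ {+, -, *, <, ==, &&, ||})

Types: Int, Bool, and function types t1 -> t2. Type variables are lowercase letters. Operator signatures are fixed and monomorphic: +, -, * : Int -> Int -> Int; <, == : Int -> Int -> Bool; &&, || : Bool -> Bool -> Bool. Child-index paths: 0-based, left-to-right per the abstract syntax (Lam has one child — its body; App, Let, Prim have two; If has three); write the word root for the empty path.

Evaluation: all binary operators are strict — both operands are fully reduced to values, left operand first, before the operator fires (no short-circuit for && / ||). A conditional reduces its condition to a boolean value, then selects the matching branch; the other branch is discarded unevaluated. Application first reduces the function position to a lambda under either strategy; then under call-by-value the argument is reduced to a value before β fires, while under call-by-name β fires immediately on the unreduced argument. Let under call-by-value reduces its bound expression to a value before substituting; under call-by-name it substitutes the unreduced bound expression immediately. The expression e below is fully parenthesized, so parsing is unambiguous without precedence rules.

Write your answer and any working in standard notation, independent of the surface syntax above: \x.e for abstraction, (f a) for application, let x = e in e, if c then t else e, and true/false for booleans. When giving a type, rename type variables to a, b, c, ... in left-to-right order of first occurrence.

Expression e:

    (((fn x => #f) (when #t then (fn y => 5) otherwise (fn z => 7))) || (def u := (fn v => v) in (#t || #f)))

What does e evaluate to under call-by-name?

Derivation:
step 0: (((\x.false) (if true then (\y.5) else (\z.7))) || (let u = (\v.v) in (true || false)))
step 1: [beta@0] (false || (let u = (\v.v) in (true || false)))
step 2: [let@1] (false || (true || false))
step 3: [delta@1] (false || true)
step 4: [delta@root] true

Answer: true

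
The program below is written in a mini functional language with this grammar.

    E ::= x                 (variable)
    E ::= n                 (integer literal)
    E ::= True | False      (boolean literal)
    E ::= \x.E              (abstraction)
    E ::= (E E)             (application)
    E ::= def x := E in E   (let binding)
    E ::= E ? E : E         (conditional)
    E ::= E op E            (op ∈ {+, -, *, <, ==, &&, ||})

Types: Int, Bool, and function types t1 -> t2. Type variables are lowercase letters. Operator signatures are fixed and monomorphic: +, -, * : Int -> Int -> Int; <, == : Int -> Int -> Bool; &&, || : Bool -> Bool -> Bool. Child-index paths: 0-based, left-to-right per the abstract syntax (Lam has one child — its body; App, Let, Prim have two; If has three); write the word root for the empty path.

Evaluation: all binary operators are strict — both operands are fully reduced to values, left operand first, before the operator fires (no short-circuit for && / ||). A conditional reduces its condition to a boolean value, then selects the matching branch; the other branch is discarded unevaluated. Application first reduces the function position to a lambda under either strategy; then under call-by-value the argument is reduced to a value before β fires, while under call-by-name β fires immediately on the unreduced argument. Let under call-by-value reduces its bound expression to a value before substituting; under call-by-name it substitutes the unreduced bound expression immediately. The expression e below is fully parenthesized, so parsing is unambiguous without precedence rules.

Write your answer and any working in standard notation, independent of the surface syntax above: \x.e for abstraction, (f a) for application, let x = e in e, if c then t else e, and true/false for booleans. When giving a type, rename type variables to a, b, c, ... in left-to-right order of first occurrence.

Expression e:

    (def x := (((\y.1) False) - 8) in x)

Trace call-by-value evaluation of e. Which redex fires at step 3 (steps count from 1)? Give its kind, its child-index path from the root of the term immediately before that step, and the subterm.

Derivation:
step 0: (let x = (((\y.1) false) - 8) in x)
step 1: [beta@0.0] (let x = (1 - 8) in x)
step 2: [delta@0] (let x = -7 in x)
step 3: [let@root] -7

Answer: let at root : (let x = -7 in x)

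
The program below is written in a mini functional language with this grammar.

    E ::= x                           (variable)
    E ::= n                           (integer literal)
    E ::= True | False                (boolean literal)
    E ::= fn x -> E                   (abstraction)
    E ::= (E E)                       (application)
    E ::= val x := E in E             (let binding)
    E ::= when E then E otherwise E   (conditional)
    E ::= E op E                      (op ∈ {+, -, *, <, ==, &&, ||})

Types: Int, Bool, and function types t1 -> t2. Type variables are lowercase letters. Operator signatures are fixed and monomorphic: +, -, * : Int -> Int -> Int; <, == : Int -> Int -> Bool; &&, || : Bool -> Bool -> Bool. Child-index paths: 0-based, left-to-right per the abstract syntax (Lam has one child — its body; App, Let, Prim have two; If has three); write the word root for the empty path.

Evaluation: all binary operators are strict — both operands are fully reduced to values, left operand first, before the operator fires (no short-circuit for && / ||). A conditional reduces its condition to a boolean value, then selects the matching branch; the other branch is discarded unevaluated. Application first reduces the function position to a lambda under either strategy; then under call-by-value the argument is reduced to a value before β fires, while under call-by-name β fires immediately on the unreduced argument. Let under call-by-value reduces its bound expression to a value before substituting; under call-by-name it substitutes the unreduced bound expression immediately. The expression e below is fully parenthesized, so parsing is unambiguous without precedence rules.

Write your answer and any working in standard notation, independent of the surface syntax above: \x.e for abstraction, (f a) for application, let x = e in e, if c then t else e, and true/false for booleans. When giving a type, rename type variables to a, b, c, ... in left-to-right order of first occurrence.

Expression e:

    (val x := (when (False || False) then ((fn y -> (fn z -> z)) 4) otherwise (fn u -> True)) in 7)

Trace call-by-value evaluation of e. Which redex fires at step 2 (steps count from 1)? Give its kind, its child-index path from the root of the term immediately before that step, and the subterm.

Derivation:
step 0: (let x = (if (false || false) then ((\y.(\z.z)) 4) else (\u.true)) in 7)
step 1: [delta@0.0] (let x = (if false then ((\y.(\z.z)) 4) else (\u.true)) in 7)
step 2: [if@0] (let x = (\u.true) in 7)

Answer: if at 0 : (if false then ((\y.(\z.z)) 4) else (\u.true))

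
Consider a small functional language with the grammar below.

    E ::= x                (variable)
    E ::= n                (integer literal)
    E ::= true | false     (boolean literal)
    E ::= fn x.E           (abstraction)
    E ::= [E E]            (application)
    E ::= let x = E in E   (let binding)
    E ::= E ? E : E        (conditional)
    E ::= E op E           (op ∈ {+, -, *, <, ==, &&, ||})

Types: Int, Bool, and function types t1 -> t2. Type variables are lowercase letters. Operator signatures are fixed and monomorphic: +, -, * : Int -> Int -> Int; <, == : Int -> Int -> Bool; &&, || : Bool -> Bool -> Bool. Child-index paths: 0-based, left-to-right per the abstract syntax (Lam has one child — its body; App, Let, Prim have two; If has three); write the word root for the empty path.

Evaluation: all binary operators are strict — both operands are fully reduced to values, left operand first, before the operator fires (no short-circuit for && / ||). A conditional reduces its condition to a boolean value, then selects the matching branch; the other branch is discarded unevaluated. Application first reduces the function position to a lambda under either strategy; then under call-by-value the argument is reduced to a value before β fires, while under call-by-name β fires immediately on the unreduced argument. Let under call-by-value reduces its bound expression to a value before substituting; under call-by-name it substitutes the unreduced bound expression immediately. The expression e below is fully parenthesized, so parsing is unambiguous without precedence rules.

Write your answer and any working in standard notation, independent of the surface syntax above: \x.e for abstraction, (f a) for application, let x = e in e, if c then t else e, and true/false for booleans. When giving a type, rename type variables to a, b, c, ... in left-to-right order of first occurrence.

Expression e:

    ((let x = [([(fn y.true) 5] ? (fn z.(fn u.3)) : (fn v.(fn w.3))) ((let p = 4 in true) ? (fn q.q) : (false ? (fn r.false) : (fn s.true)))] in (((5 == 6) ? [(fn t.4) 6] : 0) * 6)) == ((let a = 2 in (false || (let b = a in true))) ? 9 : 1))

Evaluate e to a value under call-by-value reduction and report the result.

Derivation:
step 0: ((let x = ((if ((\y.true) 5) then (\z.(\u.3)) else (\v.(\w.3))) (if (let p = 4 in true) then (\q.q) else (if false then (\r.false) else (\s.true)))) in ((if (5 == 6) then ((\t.4) 6) else 0) * 6)) == (if (let a = 2 in (false || (let b = a in true))) then 9 else 1))
step 1: [beta@0.0.0.0] ((let x = ((if true then (\z.(\u.3)) else (\v.(\w.3))) (if (let p = 4 in true) then (\q.q) else (if false then (\r.false) else (\s.true)))) in ((if (5 == 6) then ((\t.4) 6) else 0) * 6)) == (if (let a = 2 in (false || (let b = a in true))) then 9 else 1))
step 2: [if@0.0.0] ((let x = ((\z.(\u.3)) (if (let p = 4 in true) then (\q.q) else (if false then (\r.false) else (\s.true)))) in ((if (5 == 6) then ((\t.4) 6) else 0) * 6)) == (if (let a = 2 in (false || (let b = a in true))) then 9 else 1))
step 3: [let@0.0.1.0] ((let x = ((\z.(\u.3)) (if true then (\q.q) else (if false then (\r.false) else (\s.true)))) in ((if (5 == 6) then ((\t.4) 6) else 0) * 6)) == (if (let a = 2 in (false || (let b = a in true))) then 9 else 1))
step 4: [if@0.0.1] ((let x = ((\z.(\u.3)) (\q.q)) in ((if (5 == 6) then ((\t.4) 6) else 0) * 6)) == (if (let a = 2 in (false || (let b = a in true))) then 9 else 1))
step 5: [beta@0.0] ((let x = (\u.3) in ((if (5 == 6) then ((\t.4) 6) else 0) * 6)) == (if (let a = 2 in (false || (let b = a in true))) then 9 else 1))
step 6: [let@0] (((if (5 == 6) then ((\t.4) 6) else 0) * 6) == (if (let a = 2 in (false || (let b = a in true))) then 9 else 1))
step 7: [delta@0.0.0] (((if false then ((\t.4) 6) else 0) * 6) == (if (let a = 2 in (false || (let b = a in true))) then 9 else 1))
step 8: [if@0.0] ((0 * 6) == (if (let a = 2 in (false || (let b = a in true))) then 9 else 1))
step 9: [delta@0] (0 == (if (let a = 2 in (false || (let b = a in true))) then 9 else 1))
step 10: [let@1.0] (0 == (if (false || (let b = 2 in true)) then 9 else 1))
step 11: [let@1.0.1] (0 == (if (false || true) then 9 else 1))
step 12: [delta@1.0] (0 == (if true then 9 else 1))
step 13: [if@1] (0 == 9)
step 14: [delta@root] false

Answer: false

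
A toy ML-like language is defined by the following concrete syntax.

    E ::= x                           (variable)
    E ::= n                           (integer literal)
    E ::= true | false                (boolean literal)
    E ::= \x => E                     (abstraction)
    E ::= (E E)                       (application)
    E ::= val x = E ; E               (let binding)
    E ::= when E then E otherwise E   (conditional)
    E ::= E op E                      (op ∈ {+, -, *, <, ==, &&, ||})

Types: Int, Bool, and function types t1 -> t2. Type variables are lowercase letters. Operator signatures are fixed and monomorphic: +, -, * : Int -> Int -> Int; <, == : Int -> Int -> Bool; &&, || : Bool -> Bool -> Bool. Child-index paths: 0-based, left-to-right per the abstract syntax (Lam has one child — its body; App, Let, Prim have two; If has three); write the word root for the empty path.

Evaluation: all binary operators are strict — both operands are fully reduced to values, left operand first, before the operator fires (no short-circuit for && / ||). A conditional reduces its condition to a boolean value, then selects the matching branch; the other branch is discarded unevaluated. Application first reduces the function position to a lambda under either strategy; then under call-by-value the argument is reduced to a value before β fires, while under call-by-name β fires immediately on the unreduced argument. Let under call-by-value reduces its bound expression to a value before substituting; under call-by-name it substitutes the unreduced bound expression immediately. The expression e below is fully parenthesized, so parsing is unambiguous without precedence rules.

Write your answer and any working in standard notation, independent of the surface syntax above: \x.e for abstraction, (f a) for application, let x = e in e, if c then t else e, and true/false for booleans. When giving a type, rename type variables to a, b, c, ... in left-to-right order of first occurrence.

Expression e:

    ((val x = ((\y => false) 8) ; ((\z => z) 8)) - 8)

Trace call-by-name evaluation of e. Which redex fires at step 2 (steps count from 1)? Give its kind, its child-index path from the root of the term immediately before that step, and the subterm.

Answer: beta at 0 : ((\z.z) 8)

Trace:
step 0: ((let x = ((\y.false) 8) in ((\z.z) 8)) - 8)
step 1: [let@0] (((\z.z) 8) - 8)
step 2: [beta@0] (8 - 8)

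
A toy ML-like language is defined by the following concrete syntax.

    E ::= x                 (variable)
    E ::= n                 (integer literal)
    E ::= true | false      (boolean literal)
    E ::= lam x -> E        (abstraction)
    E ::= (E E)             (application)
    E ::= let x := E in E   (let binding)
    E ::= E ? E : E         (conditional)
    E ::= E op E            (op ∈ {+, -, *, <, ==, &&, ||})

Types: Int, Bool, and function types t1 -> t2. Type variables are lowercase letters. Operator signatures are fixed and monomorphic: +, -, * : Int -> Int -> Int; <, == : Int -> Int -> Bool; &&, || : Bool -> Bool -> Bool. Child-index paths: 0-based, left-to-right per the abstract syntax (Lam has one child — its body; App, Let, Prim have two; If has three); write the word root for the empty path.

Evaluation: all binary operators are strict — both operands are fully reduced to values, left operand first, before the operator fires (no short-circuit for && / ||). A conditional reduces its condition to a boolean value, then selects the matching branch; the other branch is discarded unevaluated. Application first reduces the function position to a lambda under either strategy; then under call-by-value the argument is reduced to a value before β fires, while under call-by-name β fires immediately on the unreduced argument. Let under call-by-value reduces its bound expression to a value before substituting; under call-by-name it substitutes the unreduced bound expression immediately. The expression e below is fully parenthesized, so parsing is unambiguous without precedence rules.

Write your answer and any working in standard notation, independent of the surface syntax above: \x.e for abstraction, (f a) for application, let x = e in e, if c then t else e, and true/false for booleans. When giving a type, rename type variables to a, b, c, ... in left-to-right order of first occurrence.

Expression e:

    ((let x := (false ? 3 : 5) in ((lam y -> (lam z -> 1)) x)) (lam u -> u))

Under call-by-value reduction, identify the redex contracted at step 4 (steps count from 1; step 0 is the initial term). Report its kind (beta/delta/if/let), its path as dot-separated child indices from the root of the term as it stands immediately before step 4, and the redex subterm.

Trace:
step 0: ((let x = (if false then 3 else 5) in ((\y.(\z.1)) x)) (\u.u))
step 1: [if@0.0] ((let x = 5 in ((\y.(\z.1)) x)) (\u.u))
step 2: [let@0] (((\y.(\z.1)) 5) (\u.u))
step 3: [beta@0] ((\z.1) (\u.u))
step 4: [beta@root] 1

Answer: beta at root : ((\z.1) (\u.u))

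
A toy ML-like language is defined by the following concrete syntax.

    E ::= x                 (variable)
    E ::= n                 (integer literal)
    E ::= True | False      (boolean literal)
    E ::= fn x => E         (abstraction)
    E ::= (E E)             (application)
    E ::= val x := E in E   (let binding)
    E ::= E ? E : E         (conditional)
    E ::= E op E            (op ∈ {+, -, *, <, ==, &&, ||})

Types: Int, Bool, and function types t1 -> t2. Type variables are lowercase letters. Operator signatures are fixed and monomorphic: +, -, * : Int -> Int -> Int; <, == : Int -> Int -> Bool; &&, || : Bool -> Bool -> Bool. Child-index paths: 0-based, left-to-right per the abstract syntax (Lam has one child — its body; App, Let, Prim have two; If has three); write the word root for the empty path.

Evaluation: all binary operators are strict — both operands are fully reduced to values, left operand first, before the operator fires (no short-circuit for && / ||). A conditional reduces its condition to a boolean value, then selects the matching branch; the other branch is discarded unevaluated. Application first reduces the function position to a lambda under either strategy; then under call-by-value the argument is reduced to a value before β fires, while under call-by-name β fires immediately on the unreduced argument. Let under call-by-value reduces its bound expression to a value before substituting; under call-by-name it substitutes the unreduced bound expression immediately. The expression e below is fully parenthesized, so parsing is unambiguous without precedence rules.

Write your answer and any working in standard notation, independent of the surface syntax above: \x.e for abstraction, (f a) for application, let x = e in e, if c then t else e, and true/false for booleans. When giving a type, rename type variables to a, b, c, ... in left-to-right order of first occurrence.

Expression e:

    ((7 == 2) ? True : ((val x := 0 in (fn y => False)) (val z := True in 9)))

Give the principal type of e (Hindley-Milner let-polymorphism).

Answer: Bool

Trace:
  unify Int ~ Int
  unify Int ~ Int
  unify Bool ~ Bool
let x : Int
\y._ : a -> Bool
let z : Bool
  unify a -> Bool ~ Int -> b
  unify a ~ Int
  unify Bool ~ b
_ _ : Bool
  unify Bool ~ Bool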